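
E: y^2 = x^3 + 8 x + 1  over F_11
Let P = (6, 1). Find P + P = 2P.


Doubling: s = (3 x1^2 + a) / (2 y1)
s = (3*6^2 + 8) / (2*1) mod 11 = 3
x3 = s^2 - 2 x1 mod 11 = 3^2 - 2*6 = 8
y3 = s (x1 - x3) - y1 mod 11 = 3 * (6 - 8) - 1 = 4

2P = (8, 4)


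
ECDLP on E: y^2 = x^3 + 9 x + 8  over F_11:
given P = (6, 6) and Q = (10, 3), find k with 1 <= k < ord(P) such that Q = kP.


Enumerate multiples of P until we hit Q = (10, 3):
  1P = (6, 6)
  2P = (4, 8)
  3P = (2, 1)
  4P = (8, 8)
  5P = (9, 2)
  6P = (10, 3)
Match found at i = 6.

k = 6


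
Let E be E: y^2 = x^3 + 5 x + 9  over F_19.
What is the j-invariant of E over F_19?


Delta = -16(4 a^3 + 27 b^2) mod 19 = 5
-1728 * (4 a)^3 = -1728 * (4*5)^3 mod 19 = 1
j = 1 * 5^(-1) mod 19 = 4

j = 4 (mod 19)


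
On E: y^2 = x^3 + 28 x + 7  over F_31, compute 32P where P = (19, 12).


k = 32 = 100000_2 (binary, LSB first: 000001)
Double-and-add from P = (19, 12):
  bit 0 = 0: acc unchanged = O
  bit 1 = 0: acc unchanged = O
  bit 2 = 0: acc unchanged = O
  bit 3 = 0: acc unchanged = O
  bit 4 = 0: acc unchanged = O
  bit 5 = 1: acc = O + (12, 5) = (12, 5)

32P = (12, 5)


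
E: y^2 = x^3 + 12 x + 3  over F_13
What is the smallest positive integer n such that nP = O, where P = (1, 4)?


Compute successive multiples of P until we hit O:
  1P = (1, 4)
  2P = (7, 1)
  3P = (2, 3)
  4P = (11, 6)
  5P = (0, 4)
  6P = (12, 9)
  7P = (3, 1)
  8P = (8, 0)
  ... (continuing to 16P)
  16P = O

ord(P) = 16


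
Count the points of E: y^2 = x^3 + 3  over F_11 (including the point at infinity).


For each x in F_11, count y with y^2 = x^3 + 0 x + 3 mod 11:
  x = 0: RHS = 3, y in [5, 6]  -> 2 point(s)
  x = 1: RHS = 4, y in [2, 9]  -> 2 point(s)
  x = 2: RHS = 0, y in [0]  -> 1 point(s)
  x = 4: RHS = 1, y in [1, 10]  -> 2 point(s)
  x = 7: RHS = 5, y in [4, 7]  -> 2 point(s)
  x = 8: RHS = 9, y in [3, 8]  -> 2 point(s)
Affine points: 11. Add the point at infinity: total = 12.

#E(F_11) = 12


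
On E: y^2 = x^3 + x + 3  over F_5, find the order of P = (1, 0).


Compute successive multiples of P until we hit O:
  1P = (1, 0)
  2P = O

ord(P) = 2


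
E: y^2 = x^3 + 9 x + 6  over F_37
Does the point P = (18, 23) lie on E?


Check whether y^2 = x^3 + 9 x + 6 (mod 37) for (x, y) = (18, 23).
LHS: y^2 = 23^2 mod 37 = 11
RHS: x^3 + 9 x + 6 = 18^3 + 9*18 + 6 mod 37 = 6
LHS != RHS

No, not on the curve


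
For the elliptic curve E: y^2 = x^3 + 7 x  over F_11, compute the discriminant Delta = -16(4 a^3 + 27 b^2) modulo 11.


4 a^3 + 27 b^2 = 4*7^3 + 27*0^2 = 1372 + 0 = 1372
Delta = -16 * (1372) = -21952
Delta mod 11 = 4

Delta = 4 (mod 11)


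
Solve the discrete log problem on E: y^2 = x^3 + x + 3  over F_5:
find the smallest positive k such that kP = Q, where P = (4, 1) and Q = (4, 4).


Enumerate multiples of P until we hit Q = (4, 4):
  1P = (4, 1)
  2P = (1, 0)
  3P = (4, 4)
Match found at i = 3.

k = 3


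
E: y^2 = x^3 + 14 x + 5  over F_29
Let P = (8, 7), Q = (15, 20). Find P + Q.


P != Q, so use the chord formula.
s = (y2 - y1) / (x2 - x1) = (13) / (7) mod 29 = 6
x3 = s^2 - x1 - x2 mod 29 = 6^2 - 8 - 15 = 13
y3 = s (x1 - x3) - y1 mod 29 = 6 * (8 - 13) - 7 = 21

P + Q = (13, 21)


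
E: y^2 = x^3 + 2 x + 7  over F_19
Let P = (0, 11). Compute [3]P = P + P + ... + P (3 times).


k = 3 = 11_2 (binary, LSB first: 11)
Double-and-add from P = (0, 11):
  bit 0 = 1: acc = O + (0, 11) = (0, 11)
  bit 1 = 1: acc = (0, 11) + (11, 7) = (13, 11)

3P = (13, 11)


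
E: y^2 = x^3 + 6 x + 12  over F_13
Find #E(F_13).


For each x in F_13, count y with y^2 = x^3 + 6 x + 12 mod 13:
  x = 0: RHS = 12, y in [5, 8]  -> 2 point(s)
  x = 4: RHS = 9, y in [3, 10]  -> 2 point(s)
  x = 6: RHS = 4, y in [2, 11]  -> 2 point(s)
  x = 8: RHS = 0, y in [0]  -> 1 point(s)
Affine points: 7. Add the point at infinity: total = 8.

#E(F_13) = 8


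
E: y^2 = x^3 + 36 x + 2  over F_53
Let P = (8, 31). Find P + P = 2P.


Doubling: s = (3 x1^2 + a) / (2 y1)
s = (3*8^2 + 36) / (2*31) mod 53 = 43
x3 = s^2 - 2 x1 mod 53 = 43^2 - 2*8 = 31
y3 = s (x1 - x3) - y1 mod 53 = 43 * (8 - 31) - 31 = 40

2P = (31, 40)


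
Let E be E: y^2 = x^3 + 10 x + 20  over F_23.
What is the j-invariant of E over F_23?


Delta = -16(4 a^3 + 27 b^2) mod 23 = 8
-1728 * (4 a)^3 = -1728 * (4*10)^3 mod 23 = 4
j = 4 * 8^(-1) mod 23 = 12

j = 12 (mod 23)


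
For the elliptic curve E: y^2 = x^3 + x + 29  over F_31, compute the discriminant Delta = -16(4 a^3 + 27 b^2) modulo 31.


4 a^3 + 27 b^2 = 4*1^3 + 27*29^2 = 4 + 22707 = 22711
Delta = -16 * (22711) = -363376
Delta mod 31 = 6

Delta = 6 (mod 31)


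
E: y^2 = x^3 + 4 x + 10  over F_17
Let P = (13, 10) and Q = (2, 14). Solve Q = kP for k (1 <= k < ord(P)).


Enumerate multiples of P until we hit Q = (2, 14):
  1P = (13, 10)
  2P = (10, 8)
  3P = (2, 3)
  4P = (1, 10)
  5P = (3, 7)
  6P = (5, 6)
  7P = (12, 16)
  8P = (11, 12)
  9P = (11, 5)
  10P = (12, 1)
  11P = (5, 11)
  12P = (3, 10)
  13P = (1, 7)
  14P = (2, 14)
Match found at i = 14.

k = 14


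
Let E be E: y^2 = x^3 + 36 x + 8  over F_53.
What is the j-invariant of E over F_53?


Delta = -16(4 a^3 + 27 b^2) mod 53 = 1
-1728 * (4 a)^3 = -1728 * (4*36)^3 mod 53 = 39
j = 39 * 1^(-1) mod 53 = 39

j = 39 (mod 53)


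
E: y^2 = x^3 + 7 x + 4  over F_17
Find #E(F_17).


For each x in F_17, count y with y^2 = x^3 + 7 x + 4 mod 17:
  x = 0: RHS = 4, y in [2, 15]  -> 2 point(s)
  x = 2: RHS = 9, y in [3, 14]  -> 2 point(s)
  x = 3: RHS = 1, y in [1, 16]  -> 2 point(s)
  x = 11: RHS = 1, y in [1, 16]  -> 2 point(s)
  x = 15: RHS = 16, y in [4, 13]  -> 2 point(s)
  x = 16: RHS = 13, y in [8, 9]  -> 2 point(s)
Affine points: 12. Add the point at infinity: total = 13.

#E(F_17) = 13


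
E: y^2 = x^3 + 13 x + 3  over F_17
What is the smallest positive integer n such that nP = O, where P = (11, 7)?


Compute successive multiples of P until we hit O:
  1P = (11, 7)
  2P = (3, 16)
  3P = (4, 0)
  4P = (3, 1)
  5P = (11, 10)
  6P = O

ord(P) = 6


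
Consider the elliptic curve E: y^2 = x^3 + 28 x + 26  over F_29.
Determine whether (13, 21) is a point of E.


Check whether y^2 = x^3 + 28 x + 26 (mod 29) for (x, y) = (13, 21).
LHS: y^2 = 21^2 mod 29 = 6
RHS: x^3 + 28 x + 26 = 13^3 + 28*13 + 26 mod 29 = 6
LHS = RHS

Yes, on the curve


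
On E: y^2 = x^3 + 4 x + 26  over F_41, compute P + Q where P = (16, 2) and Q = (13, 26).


P != Q, so use the chord formula.
s = (y2 - y1) / (x2 - x1) = (24) / (38) mod 41 = 33
x3 = s^2 - x1 - x2 mod 41 = 33^2 - 16 - 13 = 35
y3 = s (x1 - x3) - y1 mod 41 = 33 * (16 - 35) - 2 = 27

P + Q = (35, 27)


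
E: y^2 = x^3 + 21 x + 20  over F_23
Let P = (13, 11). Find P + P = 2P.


Doubling: s = (3 x1^2 + a) / (2 y1)
s = (3*13^2 + 21) / (2*11) mod 23 = 1
x3 = s^2 - 2 x1 mod 23 = 1^2 - 2*13 = 21
y3 = s (x1 - x3) - y1 mod 23 = 1 * (13 - 21) - 11 = 4

2P = (21, 4)


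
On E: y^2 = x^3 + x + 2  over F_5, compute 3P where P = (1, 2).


k = 3 = 11_2 (binary, LSB first: 11)
Double-and-add from P = (1, 2):
  bit 0 = 1: acc = O + (1, 2) = (1, 2)
  bit 1 = 1: acc = (1, 2) + (4, 0) = (1, 3)

3P = (1, 3)


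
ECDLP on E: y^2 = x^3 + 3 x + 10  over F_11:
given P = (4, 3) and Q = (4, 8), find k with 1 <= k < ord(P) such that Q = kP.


Enumerate multiples of P until we hit Q = (4, 8):
  1P = (4, 3)
  2P = (1, 6)
  3P = (7, 0)
  4P = (1, 5)
  5P = (4, 8)
Match found at i = 5.

k = 5


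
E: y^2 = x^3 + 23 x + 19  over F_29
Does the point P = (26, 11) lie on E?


Check whether y^2 = x^3 + 23 x + 19 (mod 29) for (x, y) = (26, 11).
LHS: y^2 = 11^2 mod 29 = 5
RHS: x^3 + 23 x + 19 = 26^3 + 23*26 + 19 mod 29 = 10
LHS != RHS

No, not on the curve


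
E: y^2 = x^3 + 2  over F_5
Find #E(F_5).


For each x in F_5, count y with y^2 = x^3 + 0 x + 2 mod 5:
  x = 2: RHS = 0, y in [0]  -> 1 point(s)
  x = 3: RHS = 4, y in [2, 3]  -> 2 point(s)
  x = 4: RHS = 1, y in [1, 4]  -> 2 point(s)
Affine points: 5. Add the point at infinity: total = 6.

#E(F_5) = 6


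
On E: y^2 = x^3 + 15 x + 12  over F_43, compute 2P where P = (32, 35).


Doubling: s = (3 x1^2 + a) / (2 y1)
s = (3*32^2 + 15) / (2*35) mod 43 = 14
x3 = s^2 - 2 x1 mod 43 = 14^2 - 2*32 = 3
y3 = s (x1 - x3) - y1 mod 43 = 14 * (32 - 3) - 35 = 27

2P = (3, 27)


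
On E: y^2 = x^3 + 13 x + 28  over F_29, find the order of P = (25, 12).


Compute successive multiples of P until we hit O:
  1P = (25, 12)
  2P = (13, 4)
  3P = (14, 5)
  4P = (23, 13)
  5P = (3, 6)
  6P = (26, 22)
  7P = (20, 9)
  8P = (18, 27)
  ... (continuing to 18P)
  18P = O

ord(P) = 18


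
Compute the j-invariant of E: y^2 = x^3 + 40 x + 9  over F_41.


Delta = -16(4 a^3 + 27 b^2) mod 41 = 4
-1728 * (4 a)^3 = -1728 * (4*40)^3 mod 41 = 15
j = 15 * 4^(-1) mod 41 = 14

j = 14 (mod 41)


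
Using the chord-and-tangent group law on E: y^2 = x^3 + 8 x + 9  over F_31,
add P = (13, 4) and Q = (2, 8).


P != Q, so use the chord formula.
s = (y2 - y1) / (x2 - x1) = (4) / (20) mod 31 = 25
x3 = s^2 - x1 - x2 mod 31 = 25^2 - 13 - 2 = 21
y3 = s (x1 - x3) - y1 mod 31 = 25 * (13 - 21) - 4 = 13

P + Q = (21, 13)


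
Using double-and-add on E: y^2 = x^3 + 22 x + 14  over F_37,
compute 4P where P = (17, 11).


k = 4 = 100_2 (binary, LSB first: 001)
Double-and-add from P = (17, 11):
  bit 0 = 0: acc unchanged = O
  bit 1 = 0: acc unchanged = O
  bit 2 = 1: acc = O + (28, 30) = (28, 30)

4P = (28, 30)


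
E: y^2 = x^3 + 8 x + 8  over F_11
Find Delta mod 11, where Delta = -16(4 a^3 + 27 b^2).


4 a^3 + 27 b^2 = 4*8^3 + 27*8^2 = 2048 + 1728 = 3776
Delta = -16 * (3776) = -60416
Delta mod 11 = 7

Delta = 7 (mod 11)


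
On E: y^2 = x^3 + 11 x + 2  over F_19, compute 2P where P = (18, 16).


Doubling: s = (3 x1^2 + a) / (2 y1)
s = (3*18^2 + 11) / (2*16) mod 19 = 4
x3 = s^2 - 2 x1 mod 19 = 4^2 - 2*18 = 18
y3 = s (x1 - x3) - y1 mod 19 = 4 * (18 - 18) - 16 = 3

2P = (18, 3)


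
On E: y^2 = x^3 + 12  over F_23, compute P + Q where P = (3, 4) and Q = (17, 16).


P != Q, so use the chord formula.
s = (y2 - y1) / (x2 - x1) = (12) / (14) mod 23 = 14
x3 = s^2 - x1 - x2 mod 23 = 14^2 - 3 - 17 = 15
y3 = s (x1 - x3) - y1 mod 23 = 14 * (3 - 15) - 4 = 12

P + Q = (15, 12)


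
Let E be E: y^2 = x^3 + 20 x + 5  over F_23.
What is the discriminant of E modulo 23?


4 a^3 + 27 b^2 = 4*20^3 + 27*5^2 = 32000 + 675 = 32675
Delta = -16 * (32675) = -522800
Delta mod 23 = 13

Delta = 13 (mod 23)


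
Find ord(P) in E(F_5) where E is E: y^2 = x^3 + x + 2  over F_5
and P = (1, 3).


Compute successive multiples of P until we hit O:
  1P = (1, 3)
  2P = (4, 0)
  3P = (1, 2)
  4P = O

ord(P) = 4


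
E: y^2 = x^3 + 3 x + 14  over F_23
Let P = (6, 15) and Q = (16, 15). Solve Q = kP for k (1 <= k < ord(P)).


Enumerate multiples of P until we hit Q = (16, 15):
  1P = (6, 15)
  2P = (1, 15)
  3P = (16, 8)
  4P = (10, 20)
  5P = (10, 3)
  6P = (16, 15)
Match found at i = 6.

k = 6


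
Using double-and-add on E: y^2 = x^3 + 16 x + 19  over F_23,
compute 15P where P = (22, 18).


k = 15 = 1111_2 (binary, LSB first: 1111)
Double-and-add from P = (22, 18):
  bit 0 = 1: acc = O + (22, 18) = (22, 18)
  bit 1 = 1: acc = (22, 18) + (4, 3) = (6, 3)
  bit 2 = 1: acc = (6, 3) + (1, 6) = (9, 8)
  bit 3 = 1: acc = (9, 8) + (16, 22) = (2, 6)

15P = (2, 6)


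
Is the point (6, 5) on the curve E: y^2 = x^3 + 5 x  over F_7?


Check whether y^2 = x^3 + 5 x + 0 (mod 7) for (x, y) = (6, 5).
LHS: y^2 = 5^2 mod 7 = 4
RHS: x^3 + 5 x + 0 = 6^3 + 5*6 + 0 mod 7 = 1
LHS != RHS

No, not on the curve


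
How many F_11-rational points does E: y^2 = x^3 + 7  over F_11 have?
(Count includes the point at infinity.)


For each x in F_11, count y with y^2 = x^3 + 0 x + 7 mod 11:
  x = 2: RHS = 4, y in [2, 9]  -> 2 point(s)
  x = 3: RHS = 1, y in [1, 10]  -> 2 point(s)
  x = 4: RHS = 5, y in [4, 7]  -> 2 point(s)
  x = 5: RHS = 0, y in [0]  -> 1 point(s)
  x = 6: RHS = 3, y in [5, 6]  -> 2 point(s)
  x = 7: RHS = 9, y in [3, 8]  -> 2 point(s)
Affine points: 11. Add the point at infinity: total = 12.

#E(F_11) = 12


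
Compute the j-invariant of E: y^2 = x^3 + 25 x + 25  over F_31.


Delta = -16(4 a^3 + 27 b^2) mod 31 = 8
-1728 * (4 a)^3 = -1728 * (4*25)^3 mod 31 = 16
j = 16 * 8^(-1) mod 31 = 2

j = 2 (mod 31)


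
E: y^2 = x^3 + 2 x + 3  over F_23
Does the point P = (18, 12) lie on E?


Check whether y^2 = x^3 + 2 x + 3 (mod 23) for (x, y) = (18, 12).
LHS: y^2 = 12^2 mod 23 = 6
RHS: x^3 + 2 x + 3 = 18^3 + 2*18 + 3 mod 23 = 6
LHS = RHS

Yes, on the curve


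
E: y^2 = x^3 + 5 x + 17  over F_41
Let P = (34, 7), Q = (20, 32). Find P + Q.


P != Q, so use the chord formula.
s = (y2 - y1) / (x2 - x1) = (25) / (27) mod 41 = 7
x3 = s^2 - x1 - x2 mod 41 = 7^2 - 34 - 20 = 36
y3 = s (x1 - x3) - y1 mod 41 = 7 * (34 - 36) - 7 = 20

P + Q = (36, 20)


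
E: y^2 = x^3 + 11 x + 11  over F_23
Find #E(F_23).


For each x in F_23, count y with y^2 = x^3 + 11 x + 11 mod 23:
  x = 1: RHS = 0, y in [0]  -> 1 point(s)
  x = 2: RHS = 18, y in [8, 15]  -> 2 point(s)
  x = 3: RHS = 2, y in [5, 18]  -> 2 point(s)
  x = 4: RHS = 4, y in [2, 21]  -> 2 point(s)
  x = 8: RHS = 13, y in [6, 17]  -> 2 point(s)
  x = 12: RHS = 8, y in [10, 13]  -> 2 point(s)
  x = 15: RHS = 9, y in [3, 20]  -> 2 point(s)
  x = 19: RHS = 18, y in [8, 15]  -> 2 point(s)
  x = 21: RHS = 4, y in [2, 21]  -> 2 point(s)
Affine points: 17. Add the point at infinity: total = 18.

#E(F_23) = 18


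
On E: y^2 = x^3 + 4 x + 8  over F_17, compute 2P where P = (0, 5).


Doubling: s = (3 x1^2 + a) / (2 y1)
s = (3*0^2 + 4) / (2*5) mod 17 = 14
x3 = s^2 - 2 x1 mod 17 = 14^2 - 2*0 = 9
y3 = s (x1 - x3) - y1 mod 17 = 14 * (0 - 9) - 5 = 5

2P = (9, 5)


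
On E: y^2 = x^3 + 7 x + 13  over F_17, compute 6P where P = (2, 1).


k = 6 = 110_2 (binary, LSB first: 011)
Double-and-add from P = (2, 1):
  bit 0 = 0: acc unchanged = O
  bit 1 = 1: acc = O + (14, 4) = (14, 4)
  bit 2 = 1: acc = (14, 4) + (6, 13) = (15, 12)

6P = (15, 12)


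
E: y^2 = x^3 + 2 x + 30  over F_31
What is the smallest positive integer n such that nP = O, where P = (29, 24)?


Compute successive multiples of P until we hit O:
  1P = (29, 24)
  2P = (5, 14)
  3P = (6, 14)
  4P = (15, 5)
  5P = (20, 17)
  6P = (27, 12)
  7P = (11, 22)
  8P = (9, 23)
  ... (continuing to 40P)
  40P = O

ord(P) = 40


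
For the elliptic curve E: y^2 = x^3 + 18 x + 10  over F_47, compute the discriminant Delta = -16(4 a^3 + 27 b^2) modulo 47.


4 a^3 + 27 b^2 = 4*18^3 + 27*10^2 = 23328 + 2700 = 26028
Delta = -16 * (26028) = -416448
Delta mod 47 = 19

Delta = 19 (mod 47)


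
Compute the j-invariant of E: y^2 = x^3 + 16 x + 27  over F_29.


Delta = -16(4 a^3 + 27 b^2) mod 29 = 28
-1728 * (4 a)^3 = -1728 * (4*16)^3 mod 29 = 11
j = 11 * 28^(-1) mod 29 = 18

j = 18 (mod 29)


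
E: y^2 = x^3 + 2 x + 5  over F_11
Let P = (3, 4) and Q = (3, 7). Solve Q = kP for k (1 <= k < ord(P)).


Enumerate multiples of P until we hit Q = (3, 7):
  1P = (3, 4)
  2P = (8, 4)
  3P = (0, 7)
  4P = (9, 2)
  5P = (4, 0)
  6P = (9, 9)
  7P = (0, 4)
  8P = (8, 7)
  9P = (3, 7)
Match found at i = 9.

k = 9


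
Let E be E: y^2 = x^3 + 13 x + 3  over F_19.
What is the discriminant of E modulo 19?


4 a^3 + 27 b^2 = 4*13^3 + 27*3^2 = 8788 + 243 = 9031
Delta = -16 * (9031) = -144496
Delta mod 19 = 18

Delta = 18 (mod 19)


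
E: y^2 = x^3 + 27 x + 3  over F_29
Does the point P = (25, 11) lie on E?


Check whether y^2 = x^3 + 27 x + 3 (mod 29) for (x, y) = (25, 11).
LHS: y^2 = 11^2 mod 29 = 5
RHS: x^3 + 27 x + 3 = 25^3 + 27*25 + 3 mod 29 = 5
LHS = RHS

Yes, on the curve


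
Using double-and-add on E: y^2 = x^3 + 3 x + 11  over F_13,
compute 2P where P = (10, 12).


k = 2 = 10_2 (binary, LSB first: 01)
Double-and-add from P = (10, 12):
  bit 0 = 0: acc unchanged = O
  bit 1 = 1: acc = O + (10, 1) = (10, 1)

2P = (10, 1)


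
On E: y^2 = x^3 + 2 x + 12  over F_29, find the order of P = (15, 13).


Compute successive multiples of P until we hit O:
  1P = (15, 13)
  2P = (23, 4)
  3P = (19, 6)
  4P = (18, 14)
  5P = (9, 18)
  6P = (21, 21)
  7P = (27, 0)
  8P = (21, 8)
  ... (continuing to 14P)
  14P = O

ord(P) = 14


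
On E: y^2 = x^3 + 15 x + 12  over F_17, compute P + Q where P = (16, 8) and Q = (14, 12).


P != Q, so use the chord formula.
s = (y2 - y1) / (x2 - x1) = (4) / (15) mod 17 = 15
x3 = s^2 - x1 - x2 mod 17 = 15^2 - 16 - 14 = 8
y3 = s (x1 - x3) - y1 mod 17 = 15 * (16 - 8) - 8 = 10

P + Q = (8, 10)


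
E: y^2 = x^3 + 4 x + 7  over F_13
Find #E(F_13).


For each x in F_13, count y with y^2 = x^3 + 4 x + 7 mod 13:
  x = 1: RHS = 12, y in [5, 8]  -> 2 point(s)
  x = 2: RHS = 10, y in [6, 7]  -> 2 point(s)
  x = 4: RHS = 9, y in [3, 10]  -> 2 point(s)
  x = 5: RHS = 9, y in [3, 10]  -> 2 point(s)
  x = 6: RHS = 0, y in [0]  -> 1 point(s)
  x = 7: RHS = 1, y in [1, 12]  -> 2 point(s)
  x = 11: RHS = 4, y in [2, 11]  -> 2 point(s)
Affine points: 13. Add the point at infinity: total = 14.

#E(F_13) = 14


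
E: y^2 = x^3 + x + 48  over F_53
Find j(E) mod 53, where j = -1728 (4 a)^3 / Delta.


Delta = -16(4 a^3 + 27 b^2) mod 53 = 1
-1728 * (4 a)^3 = -1728 * (4*1)^3 mod 53 = 19
j = 19 * 1^(-1) mod 53 = 19

j = 19 (mod 53)


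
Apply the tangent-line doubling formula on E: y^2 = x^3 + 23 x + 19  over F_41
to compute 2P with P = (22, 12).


Doubling: s = (3 x1^2 + a) / (2 y1)
s = (3*22^2 + 23) / (2*12) mod 41 = 29
x3 = s^2 - 2 x1 mod 41 = 29^2 - 2*22 = 18
y3 = s (x1 - x3) - y1 mod 41 = 29 * (22 - 18) - 12 = 22

2P = (18, 22)


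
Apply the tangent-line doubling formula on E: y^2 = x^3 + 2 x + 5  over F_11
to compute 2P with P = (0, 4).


Doubling: s = (3 x1^2 + a) / (2 y1)
s = (3*0^2 + 2) / (2*4) mod 11 = 3
x3 = s^2 - 2 x1 mod 11 = 3^2 - 2*0 = 9
y3 = s (x1 - x3) - y1 mod 11 = 3 * (0 - 9) - 4 = 2

2P = (9, 2)


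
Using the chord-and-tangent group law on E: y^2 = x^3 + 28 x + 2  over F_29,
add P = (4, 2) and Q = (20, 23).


P != Q, so use the chord formula.
s = (y2 - y1) / (x2 - x1) = (21) / (16) mod 29 = 14
x3 = s^2 - x1 - x2 mod 29 = 14^2 - 4 - 20 = 27
y3 = s (x1 - x3) - y1 mod 29 = 14 * (4 - 27) - 2 = 24

P + Q = (27, 24)


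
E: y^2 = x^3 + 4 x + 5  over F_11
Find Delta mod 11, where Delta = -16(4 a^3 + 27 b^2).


4 a^3 + 27 b^2 = 4*4^3 + 27*5^2 = 256 + 675 = 931
Delta = -16 * (931) = -14896
Delta mod 11 = 9

Delta = 9 (mod 11)


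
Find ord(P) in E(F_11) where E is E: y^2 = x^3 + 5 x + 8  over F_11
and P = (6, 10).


Compute successive multiples of P until we hit O:
  1P = (6, 10)
  2P = (4, 9)
  3P = (4, 2)
  4P = (6, 1)
  5P = O

ord(P) = 5


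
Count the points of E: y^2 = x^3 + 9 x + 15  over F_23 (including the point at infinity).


For each x in F_23, count y with y^2 = x^3 + 9 x + 15 mod 23:
  x = 1: RHS = 2, y in [5, 18]  -> 2 point(s)
  x = 2: RHS = 18, y in [8, 15]  -> 2 point(s)
  x = 3: RHS = 0, y in [0]  -> 1 point(s)
  x = 4: RHS = 0, y in [0]  -> 1 point(s)
  x = 5: RHS = 1, y in [1, 22]  -> 2 point(s)
  x = 6: RHS = 9, y in [3, 20]  -> 2 point(s)
  x = 8: RHS = 1, y in [1, 22]  -> 2 point(s)
  x = 10: RHS = 1, y in [1, 22]  -> 2 point(s)
  x = 13: RHS = 6, y in [11, 12]  -> 2 point(s)
  x = 15: RHS = 6, y in [11, 12]  -> 2 point(s)
  x = 16: RHS = 0, y in [0]  -> 1 point(s)
  x = 18: RHS = 6, y in [11, 12]  -> 2 point(s)
  x = 21: RHS = 12, y in [9, 14]  -> 2 point(s)
Affine points: 23. Add the point at infinity: total = 24.

#E(F_23) = 24


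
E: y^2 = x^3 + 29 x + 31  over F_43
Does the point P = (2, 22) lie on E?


Check whether y^2 = x^3 + 29 x + 31 (mod 43) for (x, y) = (2, 22).
LHS: y^2 = 22^2 mod 43 = 11
RHS: x^3 + 29 x + 31 = 2^3 + 29*2 + 31 mod 43 = 11
LHS = RHS

Yes, on the curve


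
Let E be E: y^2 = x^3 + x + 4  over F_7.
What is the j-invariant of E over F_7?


Delta = -16(4 a^3 + 27 b^2) mod 7 = 3
-1728 * (4 a)^3 = -1728 * (4*1)^3 mod 7 = 1
j = 1 * 3^(-1) mod 7 = 5

j = 5 (mod 7)


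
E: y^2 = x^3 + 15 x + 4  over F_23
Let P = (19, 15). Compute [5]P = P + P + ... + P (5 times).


k = 5 = 101_2 (binary, LSB first: 101)
Double-and-add from P = (19, 15):
  bit 0 = 1: acc = O + (19, 15) = (19, 15)
  bit 1 = 0: acc unchanged = (19, 15)
  bit 2 = 1: acc = (19, 15) + (10, 21) = (20, 1)

5P = (20, 1)


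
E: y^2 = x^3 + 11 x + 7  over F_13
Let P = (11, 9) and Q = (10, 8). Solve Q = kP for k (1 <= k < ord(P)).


Enumerate multiples of P until we hit Q = (10, 8):
  1P = (11, 9)
  2P = (8, 10)
  3P = (10, 8)
Match found at i = 3.

k = 3


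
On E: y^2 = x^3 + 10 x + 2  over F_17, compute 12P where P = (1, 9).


k = 12 = 1100_2 (binary, LSB first: 0011)
Double-and-add from P = (1, 9):
  bit 0 = 0: acc unchanged = O
  bit 1 = 0: acc unchanged = O
  bit 2 = 1: acc = O + (15, 5) = (15, 5)
  bit 3 = 1: acc = (15, 5) + (0, 11) = (11, 7)

12P = (11, 7)


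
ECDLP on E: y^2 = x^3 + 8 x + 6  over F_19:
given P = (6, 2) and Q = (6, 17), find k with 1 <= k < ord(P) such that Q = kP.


Enumerate multiples of P until we hit Q = (6, 17):
  1P = (6, 2)
  2P = (12, 14)
  3P = (5, 0)
  4P = (12, 5)
  5P = (6, 17)
Match found at i = 5.

k = 5


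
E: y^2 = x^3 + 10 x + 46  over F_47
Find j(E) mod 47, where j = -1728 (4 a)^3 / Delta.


Delta = -16(4 a^3 + 27 b^2) mod 47 = 5
-1728 * (4 a)^3 = -1728 * (4*10)^3 mod 47 = 34
j = 34 * 5^(-1) mod 47 = 35

j = 35 (mod 47)


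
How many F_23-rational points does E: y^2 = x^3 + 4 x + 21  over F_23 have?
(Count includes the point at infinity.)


For each x in F_23, count y with y^2 = x^3 + 4 x + 21 mod 23:
  x = 1: RHS = 3, y in [7, 16]  -> 2 point(s)
  x = 4: RHS = 9, y in [3, 20]  -> 2 point(s)
  x = 6: RHS = 8, y in [10, 13]  -> 2 point(s)
  x = 7: RHS = 1, y in [1, 22]  -> 2 point(s)
  x = 8: RHS = 13, y in [6, 17]  -> 2 point(s)
  x = 9: RHS = 4, y in [2, 21]  -> 2 point(s)
  x = 10: RHS = 3, y in [7, 16]  -> 2 point(s)
  x = 11: RHS = 16, y in [4, 19]  -> 2 point(s)
  x = 12: RHS = 3, y in [7, 16]  -> 2 point(s)
  x = 13: RHS = 16, y in [4, 19]  -> 2 point(s)
  x = 15: RHS = 6, y in [11, 12]  -> 2 point(s)
  x = 16: RHS = 18, y in [8, 15]  -> 2 point(s)
  x = 22: RHS = 16, y in [4, 19]  -> 2 point(s)
Affine points: 26. Add the point at infinity: total = 27.

#E(F_23) = 27


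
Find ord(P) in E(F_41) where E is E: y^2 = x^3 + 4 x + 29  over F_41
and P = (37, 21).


Compute successive multiples of P until we hit O:
  1P = (37, 21)
  2P = (6, 33)
  3P = (6, 8)
  4P = (37, 20)
  5P = O

ord(P) = 5


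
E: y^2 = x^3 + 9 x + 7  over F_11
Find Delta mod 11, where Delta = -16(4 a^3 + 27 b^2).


4 a^3 + 27 b^2 = 4*9^3 + 27*7^2 = 2916 + 1323 = 4239
Delta = -16 * (4239) = -67824
Delta mod 11 = 2

Delta = 2 (mod 11)


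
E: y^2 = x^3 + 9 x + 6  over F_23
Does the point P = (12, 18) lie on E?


Check whether y^2 = x^3 + 9 x + 6 (mod 23) for (x, y) = (12, 18).
LHS: y^2 = 18^2 mod 23 = 2
RHS: x^3 + 9 x + 6 = 12^3 + 9*12 + 6 mod 23 = 2
LHS = RHS

Yes, on the curve


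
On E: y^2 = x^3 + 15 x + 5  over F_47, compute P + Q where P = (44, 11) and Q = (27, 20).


P != Q, so use the chord formula.
s = (y2 - y1) / (x2 - x1) = (9) / (30) mod 47 = 5
x3 = s^2 - x1 - x2 mod 47 = 5^2 - 44 - 27 = 1
y3 = s (x1 - x3) - y1 mod 47 = 5 * (44 - 1) - 11 = 16

P + Q = (1, 16)


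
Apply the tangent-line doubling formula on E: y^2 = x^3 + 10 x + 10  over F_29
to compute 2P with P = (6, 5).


Doubling: s = (3 x1^2 + a) / (2 y1)
s = (3*6^2 + 10) / (2*5) mod 29 = 6
x3 = s^2 - 2 x1 mod 29 = 6^2 - 2*6 = 24
y3 = s (x1 - x3) - y1 mod 29 = 6 * (6 - 24) - 5 = 3

2P = (24, 3)


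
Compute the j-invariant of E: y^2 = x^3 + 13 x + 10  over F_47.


Delta = -16(4 a^3 + 27 b^2) mod 47 = 9
-1728 * (4 a)^3 = -1728 * (4*13)^3 mod 47 = 12
j = 12 * 9^(-1) mod 47 = 17

j = 17 (mod 47)


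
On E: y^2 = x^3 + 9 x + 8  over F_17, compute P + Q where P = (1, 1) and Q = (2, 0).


P != Q, so use the chord formula.
s = (y2 - y1) / (x2 - x1) = (16) / (1) mod 17 = 16
x3 = s^2 - x1 - x2 mod 17 = 16^2 - 1 - 2 = 15
y3 = s (x1 - x3) - y1 mod 17 = 16 * (1 - 15) - 1 = 13

P + Q = (15, 13)


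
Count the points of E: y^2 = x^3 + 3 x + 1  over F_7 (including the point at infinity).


For each x in F_7, count y with y^2 = x^3 + 3 x + 1 mod 7:
  x = 0: RHS = 1, y in [1, 6]  -> 2 point(s)
  x = 2: RHS = 1, y in [1, 6]  -> 2 point(s)
  x = 3: RHS = 2, y in [3, 4]  -> 2 point(s)
  x = 4: RHS = 0, y in [0]  -> 1 point(s)
  x = 5: RHS = 1, y in [1, 6]  -> 2 point(s)
  x = 6: RHS = 4, y in [2, 5]  -> 2 point(s)
Affine points: 11. Add the point at infinity: total = 12.

#E(F_7) = 12


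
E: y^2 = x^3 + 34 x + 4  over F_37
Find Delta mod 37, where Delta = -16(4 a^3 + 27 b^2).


4 a^3 + 27 b^2 = 4*34^3 + 27*4^2 = 157216 + 432 = 157648
Delta = -16 * (157648) = -2522368
Delta mod 37 = 33

Delta = 33 (mod 37)


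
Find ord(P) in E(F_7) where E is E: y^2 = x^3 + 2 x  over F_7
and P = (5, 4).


Compute successive multiples of P until we hit O:
  1P = (5, 4)
  2P = (4, 3)
  3P = (6, 2)
  4P = (0, 0)
  5P = (6, 5)
  6P = (4, 4)
  7P = (5, 3)
  8P = O

ord(P) = 8


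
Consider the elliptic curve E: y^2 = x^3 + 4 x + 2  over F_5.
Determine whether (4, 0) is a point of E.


Check whether y^2 = x^3 + 4 x + 2 (mod 5) for (x, y) = (4, 0).
LHS: y^2 = 0^2 mod 5 = 0
RHS: x^3 + 4 x + 2 = 4^3 + 4*4 + 2 mod 5 = 2
LHS != RHS

No, not on the curve


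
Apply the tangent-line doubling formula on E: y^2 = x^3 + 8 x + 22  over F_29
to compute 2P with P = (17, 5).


Doubling: s = (3 x1^2 + a) / (2 y1)
s = (3*17^2 + 8) / (2*5) mod 29 = 15
x3 = s^2 - 2 x1 mod 29 = 15^2 - 2*17 = 17
y3 = s (x1 - x3) - y1 mod 29 = 15 * (17 - 17) - 5 = 24

2P = (17, 24)


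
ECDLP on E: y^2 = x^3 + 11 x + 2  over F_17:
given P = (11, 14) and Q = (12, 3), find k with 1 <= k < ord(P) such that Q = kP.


Enumerate multiples of P until we hit Q = (12, 3):
  1P = (11, 14)
  2P = (12, 3)
Match found at i = 2.

k = 2


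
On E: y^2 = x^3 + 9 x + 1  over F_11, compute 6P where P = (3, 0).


k = 6 = 110_2 (binary, LSB first: 011)
Double-and-add from P = (3, 0):
  bit 0 = 0: acc unchanged = O
  bit 1 = 1: acc = O + O = O
  bit 2 = 1: acc = O + O = O

6P = O


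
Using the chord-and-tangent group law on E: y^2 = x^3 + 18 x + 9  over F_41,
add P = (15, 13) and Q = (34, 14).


P != Q, so use the chord formula.
s = (y2 - y1) / (x2 - x1) = (1) / (19) mod 41 = 13
x3 = s^2 - x1 - x2 mod 41 = 13^2 - 15 - 34 = 38
y3 = s (x1 - x3) - y1 mod 41 = 13 * (15 - 38) - 13 = 16

P + Q = (38, 16)


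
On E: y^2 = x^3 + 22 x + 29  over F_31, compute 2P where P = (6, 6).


Doubling: s = (3 x1^2 + a) / (2 y1)
s = (3*6^2 + 22) / (2*6) mod 31 = 16
x3 = s^2 - 2 x1 mod 31 = 16^2 - 2*6 = 27
y3 = s (x1 - x3) - y1 mod 31 = 16 * (6 - 27) - 6 = 30

2P = (27, 30)


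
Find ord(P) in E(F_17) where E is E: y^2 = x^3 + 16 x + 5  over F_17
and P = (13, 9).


Compute successive multiples of P until we hit O:
  1P = (13, 9)
  2P = (7, 1)
  3P = (12, 15)
  4P = (11, 13)
  5P = (14, 10)
  6P = (8, 13)
  7P = (15, 13)
  8P = (10, 14)
  ... (continuing to 17P)
  17P = O

ord(P) = 17


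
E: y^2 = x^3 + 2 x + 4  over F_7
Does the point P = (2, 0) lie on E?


Check whether y^2 = x^3 + 2 x + 4 (mod 7) for (x, y) = (2, 0).
LHS: y^2 = 0^2 mod 7 = 0
RHS: x^3 + 2 x + 4 = 2^3 + 2*2 + 4 mod 7 = 2
LHS != RHS

No, not on the curve


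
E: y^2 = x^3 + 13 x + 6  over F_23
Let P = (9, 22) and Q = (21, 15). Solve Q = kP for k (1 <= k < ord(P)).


Enumerate multiples of P until we hit Q = (21, 15):
  1P = (9, 22)
  2P = (13, 7)
  3P = (5, 9)
  4P = (21, 8)
  5P = (18, 0)
  6P = (21, 15)
Match found at i = 6.

k = 6


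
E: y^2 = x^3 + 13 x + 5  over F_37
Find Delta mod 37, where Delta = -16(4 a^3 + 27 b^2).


4 a^3 + 27 b^2 = 4*13^3 + 27*5^2 = 8788 + 675 = 9463
Delta = -16 * (9463) = -151408
Delta mod 37 = 33

Delta = 33 (mod 37)


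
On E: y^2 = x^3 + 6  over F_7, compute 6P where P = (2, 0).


k = 6 = 110_2 (binary, LSB first: 011)
Double-and-add from P = (2, 0):
  bit 0 = 0: acc unchanged = O
  bit 1 = 1: acc = O + O = O
  bit 2 = 1: acc = O + O = O

6P = O


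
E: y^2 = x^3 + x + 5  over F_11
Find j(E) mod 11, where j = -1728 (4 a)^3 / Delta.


Delta = -16(4 a^3 + 27 b^2) mod 11 = 4
-1728 * (4 a)^3 = -1728 * (4*1)^3 mod 11 = 2
j = 2 * 4^(-1) mod 11 = 6

j = 6 (mod 11)


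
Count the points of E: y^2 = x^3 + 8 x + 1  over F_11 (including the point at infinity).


For each x in F_11, count y with y^2 = x^3 + 8 x + 1 mod 11:
  x = 0: RHS = 1, y in [1, 10]  -> 2 point(s)
  x = 2: RHS = 3, y in [5, 6]  -> 2 point(s)
  x = 4: RHS = 9, y in [3, 8]  -> 2 point(s)
  x = 5: RHS = 1, y in [1, 10]  -> 2 point(s)
  x = 6: RHS = 1, y in [1, 10]  -> 2 point(s)
  x = 7: RHS = 4, y in [2, 9]  -> 2 point(s)
  x = 8: RHS = 5, y in [4, 7]  -> 2 point(s)
  x = 10: RHS = 3, y in [5, 6]  -> 2 point(s)
Affine points: 16. Add the point at infinity: total = 17.

#E(F_11) = 17


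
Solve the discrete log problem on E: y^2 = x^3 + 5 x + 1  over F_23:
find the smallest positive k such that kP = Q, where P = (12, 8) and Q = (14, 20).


Enumerate multiples of P until we hit Q = (14, 20):
  1P = (12, 8)
  2P = (22, 15)
  3P = (21, 11)
  4P = (8, 1)
  5P = (19, 20)
  6P = (17, 13)
  7P = (18, 9)
  8P = (9, 4)
  9P = (14, 20)
Match found at i = 9.

k = 9


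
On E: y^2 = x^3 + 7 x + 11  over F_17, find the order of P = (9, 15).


Compute successive multiples of P until we hit O:
  1P = (9, 15)
  2P = (8, 16)
  3P = (1, 11)
  4P = (3, 5)
  5P = (4, 16)
  6P = (2, 4)
  7P = (5, 1)
  8P = (11, 12)
  ... (continuing to 21P)
  21P = O

ord(P) = 21


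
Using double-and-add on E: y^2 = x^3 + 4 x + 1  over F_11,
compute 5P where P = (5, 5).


k = 5 = 101_2 (binary, LSB first: 101)
Double-and-add from P = (5, 5):
  bit 0 = 1: acc = O + (5, 5) = (5, 5)
  bit 1 = 0: acc unchanged = (5, 5)
  bit 2 = 1: acc = (5, 5) + (5, 5) = (5, 6)

5P = (5, 6)


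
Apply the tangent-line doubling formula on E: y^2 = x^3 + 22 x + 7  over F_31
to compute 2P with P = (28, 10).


Doubling: s = (3 x1^2 + a) / (2 y1)
s = (3*28^2 + 22) / (2*10) mod 31 = 4
x3 = s^2 - 2 x1 mod 31 = 4^2 - 2*28 = 22
y3 = s (x1 - x3) - y1 mod 31 = 4 * (28 - 22) - 10 = 14

2P = (22, 14)


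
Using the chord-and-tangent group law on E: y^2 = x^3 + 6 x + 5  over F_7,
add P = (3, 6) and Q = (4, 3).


P != Q, so use the chord formula.
s = (y2 - y1) / (x2 - x1) = (4) / (1) mod 7 = 4
x3 = s^2 - x1 - x2 mod 7 = 4^2 - 3 - 4 = 2
y3 = s (x1 - x3) - y1 mod 7 = 4 * (3 - 2) - 6 = 5

P + Q = (2, 5)


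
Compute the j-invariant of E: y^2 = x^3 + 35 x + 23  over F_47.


Delta = -16(4 a^3 + 27 b^2) mod 47 = 34
-1728 * (4 a)^3 = -1728 * (4*35)^3 mod 47 = 36
j = 36 * 34^(-1) mod 47 = 37

j = 37 (mod 47)


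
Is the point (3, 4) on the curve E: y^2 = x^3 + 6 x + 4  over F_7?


Check whether y^2 = x^3 + 6 x + 4 (mod 7) for (x, y) = (3, 4).
LHS: y^2 = 4^2 mod 7 = 2
RHS: x^3 + 6 x + 4 = 3^3 + 6*3 + 4 mod 7 = 0
LHS != RHS

No, not on the curve


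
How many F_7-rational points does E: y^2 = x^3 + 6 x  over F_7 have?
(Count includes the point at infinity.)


For each x in F_7, count y with y^2 = x^3 + 6 x + 0 mod 7:
  x = 0: RHS = 0, y in [0]  -> 1 point(s)
  x = 1: RHS = 0, y in [0]  -> 1 point(s)
  x = 4: RHS = 4, y in [2, 5]  -> 2 point(s)
  x = 5: RHS = 1, y in [1, 6]  -> 2 point(s)
  x = 6: RHS = 0, y in [0]  -> 1 point(s)
Affine points: 7. Add the point at infinity: total = 8.

#E(F_7) = 8


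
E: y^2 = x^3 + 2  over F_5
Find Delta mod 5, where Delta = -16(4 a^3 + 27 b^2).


4 a^3 + 27 b^2 = 4*0^3 + 27*2^2 = 0 + 108 = 108
Delta = -16 * (108) = -1728
Delta mod 5 = 2

Delta = 2 (mod 5)


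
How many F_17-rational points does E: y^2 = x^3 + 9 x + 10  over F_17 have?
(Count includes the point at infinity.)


For each x in F_17, count y with y^2 = x^3 + 9 x + 10 mod 17:
  x = 2: RHS = 2, y in [6, 11]  -> 2 point(s)
  x = 3: RHS = 13, y in [8, 9]  -> 2 point(s)
  x = 4: RHS = 8, y in [5, 12]  -> 2 point(s)
  x = 6: RHS = 8, y in [5, 12]  -> 2 point(s)
  x = 7: RHS = 8, y in [5, 12]  -> 2 point(s)
  x = 8: RHS = 16, y in [4, 13]  -> 2 point(s)
  x = 9: RHS = 4, y in [2, 15]  -> 2 point(s)
  x = 15: RHS = 1, y in [1, 16]  -> 2 point(s)
  x = 16: RHS = 0, y in [0]  -> 1 point(s)
Affine points: 17. Add the point at infinity: total = 18.

#E(F_17) = 18


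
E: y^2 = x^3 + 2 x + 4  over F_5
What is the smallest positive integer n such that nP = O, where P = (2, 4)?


Compute successive multiples of P until we hit O:
  1P = (2, 4)
  2P = (0, 2)
  3P = (4, 4)
  4P = (4, 1)
  5P = (0, 3)
  6P = (2, 1)
  7P = O

ord(P) = 7


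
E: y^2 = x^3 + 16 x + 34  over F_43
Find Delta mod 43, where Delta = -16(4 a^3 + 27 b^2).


4 a^3 + 27 b^2 = 4*16^3 + 27*34^2 = 16384 + 31212 = 47596
Delta = -16 * (47596) = -761536
Delta mod 43 = 37

Delta = 37 (mod 43)


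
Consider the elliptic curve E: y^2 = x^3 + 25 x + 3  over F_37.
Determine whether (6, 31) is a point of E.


Check whether y^2 = x^3 + 25 x + 3 (mod 37) for (x, y) = (6, 31).
LHS: y^2 = 31^2 mod 37 = 36
RHS: x^3 + 25 x + 3 = 6^3 + 25*6 + 3 mod 37 = 36
LHS = RHS

Yes, on the curve


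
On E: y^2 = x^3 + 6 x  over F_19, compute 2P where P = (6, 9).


Doubling: s = (3 x1^2 + a) / (2 y1)
s = (3*6^2 + 6) / (2*9) mod 19 = 0
x3 = s^2 - 2 x1 mod 19 = 0^2 - 2*6 = 7
y3 = s (x1 - x3) - y1 mod 19 = 0 * (6 - 7) - 9 = 10

2P = (7, 10)


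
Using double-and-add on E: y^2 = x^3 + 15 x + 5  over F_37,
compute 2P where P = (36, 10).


k = 2 = 10_2 (binary, LSB first: 01)
Double-and-add from P = (36, 10):
  bit 0 = 0: acc unchanged = O
  bit 1 = 1: acc = O + (35, 2) = (35, 2)

2P = (35, 2)


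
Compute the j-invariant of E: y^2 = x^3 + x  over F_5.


Delta = -16(4 a^3 + 27 b^2) mod 5 = 1
-1728 * (4 a)^3 = -1728 * (4*1)^3 mod 5 = 3
j = 3 * 1^(-1) mod 5 = 3

j = 3 (mod 5)


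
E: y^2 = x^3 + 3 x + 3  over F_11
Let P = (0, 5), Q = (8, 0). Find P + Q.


P != Q, so use the chord formula.
s = (y2 - y1) / (x2 - x1) = (6) / (8) mod 11 = 9
x3 = s^2 - x1 - x2 mod 11 = 9^2 - 0 - 8 = 7
y3 = s (x1 - x3) - y1 mod 11 = 9 * (0 - 7) - 5 = 9

P + Q = (7, 9)


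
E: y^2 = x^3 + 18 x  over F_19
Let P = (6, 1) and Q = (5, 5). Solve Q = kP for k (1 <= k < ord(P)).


Enumerate multiples of P until we hit Q = (5, 5):
  1P = (6, 1)
  2P = (5, 5)
Match found at i = 2.

k = 2


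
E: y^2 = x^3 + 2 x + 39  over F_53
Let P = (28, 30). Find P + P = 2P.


Doubling: s = (3 x1^2 + a) / (2 y1)
s = (3*28^2 + 2) / (2*30) mod 53 = 41
x3 = s^2 - 2 x1 mod 53 = 41^2 - 2*28 = 35
y3 = s (x1 - x3) - y1 mod 53 = 41 * (28 - 35) - 30 = 1

2P = (35, 1)


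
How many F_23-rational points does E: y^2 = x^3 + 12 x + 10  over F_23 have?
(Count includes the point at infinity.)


For each x in F_23, count y with y^2 = x^3 + 12 x + 10 mod 23:
  x = 1: RHS = 0, y in [0]  -> 1 point(s)
  x = 3: RHS = 4, y in [2, 21]  -> 2 point(s)
  x = 7: RHS = 0, y in [0]  -> 1 point(s)
  x = 10: RHS = 3, y in [7, 16]  -> 2 point(s)
  x = 11: RHS = 1, y in [1, 22]  -> 2 point(s)
  x = 14: RHS = 1, y in [1, 22]  -> 2 point(s)
  x = 15: RHS = 0, y in [0]  -> 1 point(s)
  x = 18: RHS = 9, y in [3, 20]  -> 2 point(s)
  x = 19: RHS = 13, y in [6, 17]  -> 2 point(s)
  x = 20: RHS = 16, y in [4, 19]  -> 2 point(s)
  x = 21: RHS = 1, y in [1, 22]  -> 2 point(s)
Affine points: 19. Add the point at infinity: total = 20.

#E(F_23) = 20


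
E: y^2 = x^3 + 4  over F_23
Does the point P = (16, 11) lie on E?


Check whether y^2 = x^3 + 0 x + 4 (mod 23) for (x, y) = (16, 11).
LHS: y^2 = 11^2 mod 23 = 6
RHS: x^3 + 0 x + 4 = 16^3 + 0*16 + 4 mod 23 = 6
LHS = RHS

Yes, on the curve


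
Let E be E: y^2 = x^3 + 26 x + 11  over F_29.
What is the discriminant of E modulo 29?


4 a^3 + 27 b^2 = 4*26^3 + 27*11^2 = 70304 + 3267 = 73571
Delta = -16 * (73571) = -1177136
Delta mod 29 = 3

Delta = 3 (mod 29)


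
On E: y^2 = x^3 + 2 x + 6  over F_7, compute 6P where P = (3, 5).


k = 6 = 110_2 (binary, LSB first: 011)
Double-and-add from P = (3, 5):
  bit 0 = 0: acc unchanged = O
  bit 1 = 1: acc = O + (5, 6) = (5, 6)
  bit 2 = 1: acc = (5, 6) + (4, 1) = (2, 2)

6P = (2, 2)


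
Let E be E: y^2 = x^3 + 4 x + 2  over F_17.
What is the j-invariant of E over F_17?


Delta = -16(4 a^3 + 27 b^2) mod 17 = 7
-1728 * (4 a)^3 = -1728 * (4*4)^3 mod 17 = 11
j = 11 * 7^(-1) mod 17 = 4

j = 4 (mod 17)


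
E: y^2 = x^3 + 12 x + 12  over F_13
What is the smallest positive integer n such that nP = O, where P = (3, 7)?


Compute successive multiples of P until we hit O:
  1P = (3, 7)
  2P = (7, 6)
  3P = (12, 5)
  4P = (8, 10)
  5P = (6, 12)
  6P = (1, 5)
  7P = (10, 12)
  8P = (9, 11)
  ... (continuing to 19P)
  19P = O

ord(P) = 19


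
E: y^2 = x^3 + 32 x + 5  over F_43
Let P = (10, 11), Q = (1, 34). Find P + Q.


P != Q, so use the chord formula.
s = (y2 - y1) / (x2 - x1) = (23) / (34) mod 43 = 7
x3 = s^2 - x1 - x2 mod 43 = 7^2 - 10 - 1 = 38
y3 = s (x1 - x3) - y1 mod 43 = 7 * (10 - 38) - 11 = 8

P + Q = (38, 8)


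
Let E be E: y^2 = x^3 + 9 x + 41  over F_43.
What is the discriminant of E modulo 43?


4 a^3 + 27 b^2 = 4*9^3 + 27*41^2 = 2916 + 45387 = 48303
Delta = -16 * (48303) = -772848
Delta mod 43 = 34

Delta = 34 (mod 43)


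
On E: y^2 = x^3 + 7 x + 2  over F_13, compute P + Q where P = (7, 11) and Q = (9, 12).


P != Q, so use the chord formula.
s = (y2 - y1) / (x2 - x1) = (1) / (2) mod 13 = 7
x3 = s^2 - x1 - x2 mod 13 = 7^2 - 7 - 9 = 7
y3 = s (x1 - x3) - y1 mod 13 = 7 * (7 - 7) - 11 = 2

P + Q = (7, 2)


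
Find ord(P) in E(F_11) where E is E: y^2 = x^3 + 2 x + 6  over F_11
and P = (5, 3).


Compute successive multiples of P until we hit O:
  1P = (5, 3)
  2P = (1, 8)
  3P = (10, 6)
  4P = (10, 5)
  5P = (1, 3)
  6P = (5, 8)
  7P = O

ord(P) = 7


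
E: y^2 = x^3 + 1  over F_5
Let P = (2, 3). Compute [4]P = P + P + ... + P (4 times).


k = 4 = 100_2 (binary, LSB first: 001)
Double-and-add from P = (2, 3):
  bit 0 = 0: acc unchanged = O
  bit 1 = 0: acc unchanged = O
  bit 2 = 1: acc = O + (0, 4) = (0, 4)

4P = (0, 4)


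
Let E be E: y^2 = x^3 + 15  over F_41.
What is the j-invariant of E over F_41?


Delta = -16(4 a^3 + 27 b^2) mod 41 = 11
-1728 * (4 a)^3 = -1728 * (4*0)^3 mod 41 = 0
j = 0 * 11^(-1) mod 41 = 0

j = 0 (mod 41)


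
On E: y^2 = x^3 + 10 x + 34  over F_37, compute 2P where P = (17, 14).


Doubling: s = (3 x1^2 + a) / (2 y1)
s = (3*17^2 + 10) / (2*14) mod 37 = 30
x3 = s^2 - 2 x1 mod 37 = 30^2 - 2*17 = 15
y3 = s (x1 - x3) - y1 mod 37 = 30 * (17 - 15) - 14 = 9

2P = (15, 9)


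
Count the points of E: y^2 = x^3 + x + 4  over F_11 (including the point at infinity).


For each x in F_11, count y with y^2 = x^3 + 1 x + 4 mod 11:
  x = 0: RHS = 4, y in [2, 9]  -> 2 point(s)
  x = 2: RHS = 3, y in [5, 6]  -> 2 point(s)
  x = 3: RHS = 1, y in [1, 10]  -> 2 point(s)
  x = 9: RHS = 5, y in [4, 7]  -> 2 point(s)
Affine points: 8. Add the point at infinity: total = 9.

#E(F_11) = 9


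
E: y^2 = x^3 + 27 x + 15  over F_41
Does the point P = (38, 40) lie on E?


Check whether y^2 = x^3 + 27 x + 15 (mod 41) for (x, y) = (38, 40).
LHS: y^2 = 40^2 mod 41 = 1
RHS: x^3 + 27 x + 15 = 38^3 + 27*38 + 15 mod 41 = 30
LHS != RHS

No, not on the curve


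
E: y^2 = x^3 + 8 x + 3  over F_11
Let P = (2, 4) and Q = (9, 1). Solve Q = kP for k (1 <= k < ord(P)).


Enumerate multiples of P until we hit Q = (9, 1):
  1P = (2, 4)
  2P = (5, 5)
  3P = (9, 1)
Match found at i = 3.

k = 3


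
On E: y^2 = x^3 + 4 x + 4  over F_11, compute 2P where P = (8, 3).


Doubling: s = (3 x1^2 + a) / (2 y1)
s = (3*8^2 + 4) / (2*3) mod 11 = 7
x3 = s^2 - 2 x1 mod 11 = 7^2 - 2*8 = 0
y3 = s (x1 - x3) - y1 mod 11 = 7 * (8 - 0) - 3 = 9

2P = (0, 9)


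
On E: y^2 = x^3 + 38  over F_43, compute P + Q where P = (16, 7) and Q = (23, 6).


P != Q, so use the chord formula.
s = (y2 - y1) / (x2 - x1) = (42) / (7) mod 43 = 6
x3 = s^2 - x1 - x2 mod 43 = 6^2 - 16 - 23 = 40
y3 = s (x1 - x3) - y1 mod 43 = 6 * (16 - 40) - 7 = 21

P + Q = (40, 21)


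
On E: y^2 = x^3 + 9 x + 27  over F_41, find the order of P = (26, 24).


Compute successive multiples of P until we hit O:
  1P = (26, 24)
  2P = (5, 19)
  3P = (28, 38)
  4P = (36, 29)
  5P = (10, 25)
  6P = (1, 18)
  7P = (34, 20)
  8P = (12, 10)
  ... (continuing to 49P)
  49P = O

ord(P) = 49
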